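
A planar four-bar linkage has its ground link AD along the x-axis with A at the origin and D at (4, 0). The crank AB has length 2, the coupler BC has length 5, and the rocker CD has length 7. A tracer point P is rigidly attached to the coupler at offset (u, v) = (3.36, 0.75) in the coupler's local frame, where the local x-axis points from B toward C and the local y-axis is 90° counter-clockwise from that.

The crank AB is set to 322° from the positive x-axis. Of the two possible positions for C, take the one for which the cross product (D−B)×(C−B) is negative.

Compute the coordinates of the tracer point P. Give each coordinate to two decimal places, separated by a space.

1.69 -4.67

A=(0,0), D=(4.00,0)
B = A + 2.00·(cos322°, sin322°) = (1.5760, -1.2313)
|BD| = 2.7188
circle(B,5.00) ∩ circle(D,7.00): a=-3.0543, h=3.9587
  candidates: C₊=(-2.9400,0.9148) cross=10.763; C₋=(0.6457,-6.1440) cross=-10.763
  mode - wants cross < 0 → take C=(0.6457,-6.1440) (cross=-10.763)
ex = (C−B)/|BC| = (-0.1861,-0.9825); ey = (0.9825,-0.1861)
P = B + 3.36·ex + 0.75·ey = (1.6878,-4.6722)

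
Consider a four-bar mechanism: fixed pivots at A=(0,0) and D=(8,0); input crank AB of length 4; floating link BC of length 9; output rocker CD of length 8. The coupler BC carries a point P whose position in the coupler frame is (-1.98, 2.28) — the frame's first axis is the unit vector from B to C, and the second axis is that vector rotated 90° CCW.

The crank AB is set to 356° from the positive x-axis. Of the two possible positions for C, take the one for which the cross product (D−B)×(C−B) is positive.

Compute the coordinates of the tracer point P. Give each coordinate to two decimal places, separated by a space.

A=(0,0), D=(8.00,0)
B = A + 4.00·(cos356°, sin356°) = (3.9903, -0.2790)
|BD| = 4.0194
circle(B,9.00) ∩ circle(D,8.00): a=4.1244, h=7.9993
  candidates: C₊=(7.5494,7.9873) cross=32.153; C₋=(8.6601,-7.9727) cross=-32.153
  mode + wants cross > 0 → take C=(7.5494,7.9873) (cross=32.153)
ex = (C−B)/|BC| = (0.3955,0.9185); ey = (-0.9185,0.3955)
P = B + -1.98·ex + 2.28·ey = (1.1131,-1.1960)

1.11 -1.20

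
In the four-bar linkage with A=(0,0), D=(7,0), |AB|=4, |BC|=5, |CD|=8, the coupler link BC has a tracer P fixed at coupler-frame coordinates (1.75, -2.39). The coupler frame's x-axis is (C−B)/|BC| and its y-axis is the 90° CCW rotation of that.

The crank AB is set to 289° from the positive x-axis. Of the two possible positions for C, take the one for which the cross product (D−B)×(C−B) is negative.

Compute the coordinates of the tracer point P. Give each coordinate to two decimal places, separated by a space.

A=(0,0), D=(7.00,0)
B = A + 4.00·(cos289°, sin289°) = (1.3023, -3.7821)
|BD| = 6.8387
circle(B,5.00) ∩ circle(D,8.00): a=0.5680, h=4.9676
  candidates: C₊=(-0.9718,0.6708) cross=33.972; C₋=(4.5228,-7.6068) cross=-33.972
  mode - wants cross < 0 → take C=(4.5228,-7.6068) (cross=-33.972)
ex = (C−B)/|BC| = (0.6441,-0.7649); ey = (0.7649,0.6441)
P = B + 1.75·ex + -2.39·ey = (0.6012,-6.6601)

0.60 -6.66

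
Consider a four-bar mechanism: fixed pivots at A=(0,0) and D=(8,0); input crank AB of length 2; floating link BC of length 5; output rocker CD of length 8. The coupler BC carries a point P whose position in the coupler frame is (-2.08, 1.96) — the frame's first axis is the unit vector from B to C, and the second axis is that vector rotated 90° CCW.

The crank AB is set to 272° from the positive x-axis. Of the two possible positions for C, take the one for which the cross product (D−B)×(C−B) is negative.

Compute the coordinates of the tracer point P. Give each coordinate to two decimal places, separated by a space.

0.53 0.82

A=(0,0), D=(8.00,0)
B = A + 2.00·(cos272°, sin272°) = (0.0698, -1.9988)
|BD| = 8.1782
circle(B,5.00) ∩ circle(D,8.00): a=1.7047, h=4.7004
  candidates: C₊=(0.5740,2.9757) cross=38.441; C₋=(2.8716,-6.1400) cross=-38.441
  mode - wants cross < 0 → take C=(2.8716,-6.1400) (cross=-38.441)
ex = (C−B)/|BC| = (0.5604,-0.8282); ey = (0.8282,0.5604)
P = B + -2.08·ex + 1.96·ey = (0.5276,0.8223)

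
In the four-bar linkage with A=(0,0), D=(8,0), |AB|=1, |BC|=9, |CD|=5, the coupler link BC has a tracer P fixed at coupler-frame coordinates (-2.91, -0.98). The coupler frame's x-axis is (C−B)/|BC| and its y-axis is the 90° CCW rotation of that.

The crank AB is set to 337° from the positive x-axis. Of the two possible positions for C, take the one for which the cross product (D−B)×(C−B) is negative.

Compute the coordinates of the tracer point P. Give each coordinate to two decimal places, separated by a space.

A=(0,0), D=(8.00,0)
B = A + 1.00·(cos337°, sin337°) = (0.9205, -0.3907)
|BD| = 7.0903
circle(B,9.00) ∩ circle(D,5.00): a=7.4942, h=4.9837
  candidates: C₊=(8.1287,4.9983) cross=35.335; C₋=(8.6780,-4.9538) cross=-35.335
  mode - wants cross < 0 → take C=(8.6780,-4.9538) (cross=-35.335)
ex = (C−B)/|BC| = (0.8619,-0.5070); ey = (0.5070,0.8619)
P = B + -2.91·ex + -0.98·ey = (-2.0846,0.2400)

-2.08 0.24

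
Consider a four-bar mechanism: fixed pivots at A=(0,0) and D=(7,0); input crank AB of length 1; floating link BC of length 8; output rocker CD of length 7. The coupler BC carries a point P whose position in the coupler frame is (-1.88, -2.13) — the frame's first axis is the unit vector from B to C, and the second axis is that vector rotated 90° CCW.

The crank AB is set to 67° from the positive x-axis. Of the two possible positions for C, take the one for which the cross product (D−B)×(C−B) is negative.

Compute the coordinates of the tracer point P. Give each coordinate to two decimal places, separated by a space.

A=(0,0), D=(7.00,0)
B = A + 1.00·(cos67°, sin67°) = (0.3907, 0.9205)
|BD| = 6.6731
circle(B,8.00) ∩ circle(D,7.00): a=4.4605, h=6.6411
  candidates: C₊=(5.7246,6.8828) cross=44.317; C₋=(3.8924,-6.2724) cross=-44.317
  mode - wants cross < 0 → take C=(3.8924,-6.2724) (cross=-44.317)
ex = (C−B)/|BC| = (0.4377,-0.8991); ey = (0.8991,0.4377)
P = B + -1.88·ex + -2.13·ey = (-2.3473,1.6785)

-2.35 1.68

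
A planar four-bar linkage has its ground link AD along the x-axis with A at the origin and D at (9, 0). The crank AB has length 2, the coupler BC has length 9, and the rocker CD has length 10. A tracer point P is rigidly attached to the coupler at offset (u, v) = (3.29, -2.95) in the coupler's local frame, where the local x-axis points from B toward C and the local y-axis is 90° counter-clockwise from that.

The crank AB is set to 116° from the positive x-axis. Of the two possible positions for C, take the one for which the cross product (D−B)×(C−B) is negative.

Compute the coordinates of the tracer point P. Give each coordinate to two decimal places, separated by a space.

-2.76 -2.20

A=(0,0), D=(9.00,0)
B = A + 2.00·(cos116°, sin116°) = (-0.8767, 1.7976)
|BD| = 10.0390
circle(B,9.00) ∩ circle(D,10.00): a=4.0732, h=8.0255
  candidates: C₊=(4.5677,8.9641) cross=80.568; C₋=(1.6936,-6.8276) cross=-80.568
  mode - wants cross < 0 → take C=(1.6936,-6.8276) (cross=-80.568)
ex = (C−B)/|BC| = (0.2856,-0.9584); ey = (0.9584,0.2856)
P = B + 3.29·ex + -2.95·ey = (-2.7643,-2.1979)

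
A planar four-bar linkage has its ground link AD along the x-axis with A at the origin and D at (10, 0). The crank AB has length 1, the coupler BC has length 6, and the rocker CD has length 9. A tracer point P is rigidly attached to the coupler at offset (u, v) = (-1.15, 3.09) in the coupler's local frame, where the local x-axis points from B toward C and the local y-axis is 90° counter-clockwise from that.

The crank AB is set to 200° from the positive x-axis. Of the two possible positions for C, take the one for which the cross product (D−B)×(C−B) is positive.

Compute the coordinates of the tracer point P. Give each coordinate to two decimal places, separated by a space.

-4.16 0.37

A=(0,0), D=(10.00,0)
B = A + 1.00·(cos200°, sin200°) = (-0.9397, -0.3420)
|BD| = 10.9450
circle(B,6.00) ∩ circle(D,9.00): a=3.4168, h=4.9321
  candidates: C₊=(2.3213,4.6944) cross=53.982; C₋=(2.6296,-5.1649) cross=-53.982
  mode + wants cross > 0 → take C=(2.3213,4.6944) (cross=53.982)
ex = (C−B)/|BC| = (0.5435,0.8394); ey = (-0.8394,0.5435)
P = B + -1.15·ex + 3.09·ey = (-4.1585,0.3721)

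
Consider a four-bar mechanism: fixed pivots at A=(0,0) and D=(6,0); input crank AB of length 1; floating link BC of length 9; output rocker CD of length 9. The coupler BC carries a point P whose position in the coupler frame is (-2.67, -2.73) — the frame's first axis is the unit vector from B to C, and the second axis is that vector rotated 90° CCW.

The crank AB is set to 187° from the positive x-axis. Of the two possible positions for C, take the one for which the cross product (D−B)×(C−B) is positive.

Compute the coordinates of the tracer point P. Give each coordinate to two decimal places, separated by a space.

0.55 -3.62

A=(0,0), D=(6.00,0)
B = A + 1.00·(cos187°, sin187°) = (-0.9925, -0.1219)
|BD| = 6.9936
circle(B,9.00) ∩ circle(D,9.00): a=3.4968, h=8.2929
  candidates: C₊=(2.3592,8.2307) cross=57.997; C₋=(2.6482,-8.3526) cross=-57.997
  mode + wants cross > 0 → take C=(2.3592,8.2307) (cross=57.997)
ex = (C−B)/|BC| = (0.3724,0.9281); ey = (-0.9281,0.3724)
P = B + -2.67·ex + -2.73·ey = (0.5467,-3.6165)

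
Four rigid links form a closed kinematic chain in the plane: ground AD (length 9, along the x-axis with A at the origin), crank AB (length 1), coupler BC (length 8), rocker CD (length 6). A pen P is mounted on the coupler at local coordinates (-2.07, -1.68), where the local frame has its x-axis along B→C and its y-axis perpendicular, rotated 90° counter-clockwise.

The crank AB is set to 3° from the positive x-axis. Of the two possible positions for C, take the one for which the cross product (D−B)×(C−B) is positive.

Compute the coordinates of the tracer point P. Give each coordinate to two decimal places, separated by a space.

A=(0,0), D=(9.00,0)
B = A + 1.00·(cos3°, sin3°) = (0.9986, 0.0523)
|BD| = 8.0015
circle(B,8.00) ∩ circle(D,6.00): a=5.7504, h=5.5617
  candidates: C₊=(6.7853,5.5763) cross=44.502; C₋=(6.7126,-5.5469) cross=-44.502
  mode + wants cross > 0 → take C=(6.7853,5.5763) (cross=44.502)
ex = (C−B)/|BC| = (0.7233,0.6905); ey = (-0.6905,0.7233)
P = B + -2.07·ex + -1.68·ey = (0.6614,-2.5922)

0.66 -2.59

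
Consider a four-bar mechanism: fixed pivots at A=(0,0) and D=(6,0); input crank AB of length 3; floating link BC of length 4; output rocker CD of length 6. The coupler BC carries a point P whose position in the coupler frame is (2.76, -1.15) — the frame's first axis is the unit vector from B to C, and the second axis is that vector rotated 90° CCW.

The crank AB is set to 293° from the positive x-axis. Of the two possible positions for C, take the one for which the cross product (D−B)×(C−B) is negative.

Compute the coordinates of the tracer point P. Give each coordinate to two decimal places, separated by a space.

2.26 -5.55

A=(0,0), D=(6.00,0)
B = A + 3.00·(cos293°, sin293°) = (1.1722, -2.7615)
|BD| = 5.5618
circle(B,4.00) ∩ circle(D,6.00): a=0.9829, h=3.8774
  candidates: C₊=(0.1002,1.0922) cross=21.565; C₋=(3.9506,-5.6391) cross=-21.565
  mode - wants cross < 0 → take C=(3.9506,-5.6391) (cross=-21.565)
ex = (C−B)/|BC| = (0.6946,-0.7194); ey = (0.7194,0.6946)
P = B + 2.76·ex + -1.15·ey = (2.2620,-5.5459)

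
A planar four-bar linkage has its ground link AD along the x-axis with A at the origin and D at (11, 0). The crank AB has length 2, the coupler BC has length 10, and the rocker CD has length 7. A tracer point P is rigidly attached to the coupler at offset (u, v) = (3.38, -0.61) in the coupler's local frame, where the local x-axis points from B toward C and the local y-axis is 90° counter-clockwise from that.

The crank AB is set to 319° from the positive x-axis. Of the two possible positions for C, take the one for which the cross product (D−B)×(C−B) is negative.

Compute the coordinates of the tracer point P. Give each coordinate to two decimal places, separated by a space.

A=(0,0), D=(11.00,0)
B = A + 2.00·(cos319°, sin319°) = (1.5094, -1.3121)
|BD| = 9.5809
circle(B,10.00) ∩ circle(D,7.00): a=7.4520, h=6.6684
  candidates: C₊=(7.9779,6.3140) cross=63.889; C₋=(9.8044,-6.8971) cross=-63.889
  mode - wants cross < 0 → take C=(9.8044,-6.8971) (cross=-63.889)
ex = (C−B)/|BC| = (0.8295,-0.5585); ey = (0.5585,0.8295)
P = B + 3.38·ex + -0.61·ey = (3.9725,-3.7059)

3.97 -3.71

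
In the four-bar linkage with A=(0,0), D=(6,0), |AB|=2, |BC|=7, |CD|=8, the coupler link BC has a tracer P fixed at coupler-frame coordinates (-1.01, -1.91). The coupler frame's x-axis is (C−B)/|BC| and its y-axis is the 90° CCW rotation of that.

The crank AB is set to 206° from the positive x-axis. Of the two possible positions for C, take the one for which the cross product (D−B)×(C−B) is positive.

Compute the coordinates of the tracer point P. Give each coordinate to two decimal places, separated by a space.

-0.31 -2.44

A=(0,0), D=(6.00,0)
B = A + 2.00·(cos206°, sin206°) = (-1.7976, -0.8767)
|BD| = 7.8467
circle(B,7.00) ∩ circle(D,8.00): a=2.9675, h=6.3398
  candidates: C₊=(0.4430,5.7550) cross=49.747; C₋=(1.8598,-6.8453) cross=-49.747
  mode + wants cross > 0 → take C=(0.4430,5.7550) (cross=49.747)
ex = (C−B)/|BC| = (0.3201,0.9474); ey = (-0.9474,0.3201)
P = B + -1.01·ex + -1.91·ey = (-0.3114,-2.4450)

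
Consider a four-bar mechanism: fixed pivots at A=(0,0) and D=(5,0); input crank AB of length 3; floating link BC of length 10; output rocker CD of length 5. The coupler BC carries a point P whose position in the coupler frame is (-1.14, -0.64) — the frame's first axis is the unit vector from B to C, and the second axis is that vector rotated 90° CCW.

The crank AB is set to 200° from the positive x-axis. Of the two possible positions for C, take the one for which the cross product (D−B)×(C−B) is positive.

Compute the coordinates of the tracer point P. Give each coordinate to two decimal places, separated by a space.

-3.34 -2.22

A=(0,0), D=(5.00,0)
B = A + 3.00·(cos200°, sin200°) = (-2.8191, -1.0261)
|BD| = 7.8861
circle(B,10.00) ∩ circle(D,5.00): a=8.6983, h=4.9336
  candidates: C₊=(5.1633,4.9973) cross=38.907; C₋=(6.4471,-4.7860) cross=-38.907
  mode + wants cross > 0 → take C=(5.1633,4.9973) (cross=38.907)
ex = (C−B)/|BC| = (0.7982,0.6023); ey = (-0.6023,0.7982)
P = B + -1.14·ex + -0.64·ey = (-3.3436,-2.2236)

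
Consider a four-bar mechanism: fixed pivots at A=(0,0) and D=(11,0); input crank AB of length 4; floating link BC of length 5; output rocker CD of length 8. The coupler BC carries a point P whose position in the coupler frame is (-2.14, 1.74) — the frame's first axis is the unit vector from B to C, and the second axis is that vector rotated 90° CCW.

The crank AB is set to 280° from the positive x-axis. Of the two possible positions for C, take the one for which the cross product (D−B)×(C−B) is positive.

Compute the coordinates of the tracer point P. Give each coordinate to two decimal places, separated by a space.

-1.84 -5.03

A=(0,0), D=(11.00,0)
B = A + 4.00·(cos280°, sin280°) = (0.6946, -3.9392)
|BD| = 11.0326
circle(B,5.00) ∩ circle(D,8.00): a=3.7488, h=3.3085
  candidates: C₊=(3.0150,0.4897) cross=36.502; C₋=(5.3776,-5.6911) cross=-36.502
  mode + wants cross > 0 → take C=(3.0150,0.4897) (cross=36.502)
ex = (C−B)/|BC| = (0.4641,0.8858); ey = (-0.8858,0.4641)
P = B + -2.14·ex + 1.74·ey = (-1.8398,-5.0273)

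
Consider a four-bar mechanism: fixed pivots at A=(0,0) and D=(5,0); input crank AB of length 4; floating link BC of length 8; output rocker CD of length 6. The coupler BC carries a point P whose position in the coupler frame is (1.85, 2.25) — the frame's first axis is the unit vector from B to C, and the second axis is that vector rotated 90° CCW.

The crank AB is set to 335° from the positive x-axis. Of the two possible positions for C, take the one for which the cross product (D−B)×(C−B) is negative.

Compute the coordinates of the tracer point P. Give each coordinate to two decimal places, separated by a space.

A=(0,0), D=(5.00,0)
B = A + 4.00·(cos335°, sin335°) = (3.6252, -1.6905)
|BD| = 2.1789
circle(B,8.00) ∩ circle(D,6.00): a=7.5147, h=2.7441
  candidates: C₊=(6.2376,5.8710) cross=5.979; C₋=(10.4955,2.4083) cross=-5.979
  mode - wants cross < 0 → take C=(10.4955,2.4083) (cross=-5.979)
ex = (C−B)/|BC| = (0.8588,0.5123); ey = (-0.5123,0.8588)
P = B + 1.85·ex + 2.25·ey = (4.0612,1.1896)

4.06 1.19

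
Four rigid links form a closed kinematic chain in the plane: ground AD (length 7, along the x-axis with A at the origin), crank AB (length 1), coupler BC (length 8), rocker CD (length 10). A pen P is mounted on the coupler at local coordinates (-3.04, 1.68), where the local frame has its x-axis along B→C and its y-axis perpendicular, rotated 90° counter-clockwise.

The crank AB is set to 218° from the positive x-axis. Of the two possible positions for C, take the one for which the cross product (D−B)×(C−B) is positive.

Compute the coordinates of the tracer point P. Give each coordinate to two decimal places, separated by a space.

A=(0,0), D=(7.00,0)
B = A + 1.00·(cos218°, sin218°) = (-0.7880, -0.6157)
|BD| = 7.8123
circle(B,8.00) ∩ circle(D,10.00): a=1.6021, h=7.8379
  candidates: C₊=(0.1914,7.3242) cross=61.232; C₋=(1.4268,-8.3030) cross=-61.232
  mode + wants cross > 0 → take C=(0.1914,7.3242) (cross=61.232)
ex = (C−B)/|BC| = (0.1224,0.9925); ey = (-0.9925,0.1224)
P = B + -3.04·ex + 1.68·ey = (-2.8276,-3.4271)

-2.83 -3.43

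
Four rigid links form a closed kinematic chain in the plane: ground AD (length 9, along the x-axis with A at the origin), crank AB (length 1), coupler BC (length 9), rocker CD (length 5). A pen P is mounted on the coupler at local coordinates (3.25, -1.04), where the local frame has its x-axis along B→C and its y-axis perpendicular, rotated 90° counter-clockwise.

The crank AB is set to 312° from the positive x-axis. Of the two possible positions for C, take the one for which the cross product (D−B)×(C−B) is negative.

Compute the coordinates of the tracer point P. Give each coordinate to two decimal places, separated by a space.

A=(0,0), D=(9.00,0)
B = A + 1.00·(cos312°, sin312°) = (0.6691, -0.7431)
|BD| = 8.3639
circle(B,9.00) ∩ circle(D,5.00): a=7.5297, h=4.9299
  candidates: C₊=(7.7310,4.8363) cross=41.233; C₋=(8.6071,-4.9845) cross=-41.233
  mode - wants cross < 0 → take C=(8.6071,-4.9845) (cross=-41.233)
ex = (C−B)/|BC| = (0.8820,-0.4713); ey = (0.4713,0.8820)
P = B + 3.25·ex + -1.04·ey = (3.0455,-3.1920)

3.05 -3.19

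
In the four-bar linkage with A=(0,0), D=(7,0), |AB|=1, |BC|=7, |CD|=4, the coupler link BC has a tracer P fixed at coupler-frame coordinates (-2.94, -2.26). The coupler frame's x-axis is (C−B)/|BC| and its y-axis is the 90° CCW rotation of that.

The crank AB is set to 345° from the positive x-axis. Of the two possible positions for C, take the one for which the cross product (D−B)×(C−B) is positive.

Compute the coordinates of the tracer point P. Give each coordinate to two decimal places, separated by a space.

A=(0,0), D=(7.00,0)
B = A + 1.00·(cos345°, sin345°) = (0.9659, -0.2588)
|BD| = 6.0396
circle(B,7.00) ∩ circle(D,4.00): a=5.7518, h=3.9896
  candidates: C₊=(6.5414,3.9736) cross=24.096; C₋=(6.8834,-3.9983) cross=-24.096
  mode + wants cross > 0 → take C=(6.5414,3.9736) (cross=24.096)
ex = (C−B)/|BC| = (0.7965,0.6046); ey = (-0.6046,0.7965)
P = B + -2.94·ex + -2.26·ey = (-0.0093,-3.8365)

-0.01 -3.84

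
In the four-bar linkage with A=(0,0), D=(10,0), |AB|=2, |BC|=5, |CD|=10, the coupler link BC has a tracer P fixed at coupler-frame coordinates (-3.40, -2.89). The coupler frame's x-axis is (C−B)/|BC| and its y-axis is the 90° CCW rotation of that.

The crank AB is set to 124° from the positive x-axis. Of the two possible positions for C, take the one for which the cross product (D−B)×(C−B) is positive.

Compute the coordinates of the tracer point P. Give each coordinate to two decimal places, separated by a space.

A=(0,0), D=(10.00,0)
B = A + 2.00·(cos124°, sin124°) = (-1.1184, 1.6581)
|BD| = 11.2413
circle(B,5.00) ∩ circle(D,10.00): a=2.2848, h=4.4475
  candidates: C₊=(1.7974,5.7199) cross=49.995; C₋=(0.4854,-3.0777) cross=-49.995
  mode + wants cross > 0 → take C=(1.7974,5.7199) (cross=49.995)
ex = (C−B)/|BC| = (0.5832,0.8124); ey = (-0.8124,0.5832)
P = B + -3.40·ex + -2.89·ey = (-0.7534,-2.7893)

-0.75 -2.79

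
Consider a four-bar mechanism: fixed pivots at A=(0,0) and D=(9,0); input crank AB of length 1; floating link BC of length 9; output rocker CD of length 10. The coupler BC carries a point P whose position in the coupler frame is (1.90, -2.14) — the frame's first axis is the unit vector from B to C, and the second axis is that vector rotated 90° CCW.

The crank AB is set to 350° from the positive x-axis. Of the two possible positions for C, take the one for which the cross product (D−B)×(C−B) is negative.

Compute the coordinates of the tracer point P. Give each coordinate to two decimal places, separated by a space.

A=(0,0), D=(9.00,0)
B = A + 1.00·(cos350°, sin350°) = (0.9848, -0.1736)
|BD| = 8.0171
circle(B,9.00) ∩ circle(D,10.00): a=2.8236, h=8.5456
  candidates: C₊=(3.6226,8.4311) cross=68.511; C₋=(3.9928,-8.6561) cross=-68.511
  mode - wants cross < 0 → take C=(3.9928,-8.6561) (cross=-68.511)
ex = (C−B)/|BC| = (0.3342,-0.9425); ey = (0.9425,0.3342)
P = B + 1.90·ex + -2.14·ey = (-0.3971,-2.6796)

-0.40 -2.68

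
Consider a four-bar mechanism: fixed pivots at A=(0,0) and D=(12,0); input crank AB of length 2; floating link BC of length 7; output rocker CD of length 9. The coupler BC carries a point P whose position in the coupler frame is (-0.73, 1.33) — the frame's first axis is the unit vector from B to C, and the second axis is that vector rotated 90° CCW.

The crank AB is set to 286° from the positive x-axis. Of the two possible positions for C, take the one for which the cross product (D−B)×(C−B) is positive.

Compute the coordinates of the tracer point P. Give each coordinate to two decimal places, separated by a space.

-0.97 -1.90

A=(0,0), D=(12.00,0)
B = A + 2.00·(cos286°, sin286°) = (0.5513, -1.9225)
|BD| = 11.6090
circle(B,7.00) ∩ circle(D,9.00): a=4.4263, h=5.4229
  candidates: C₊=(4.0184,4.1585) cross=62.955; C₋=(5.8145,-6.5376) cross=-62.955
  mode + wants cross > 0 → take C=(4.0184,4.1585) (cross=62.955)
ex = (C−B)/|BC| = (0.4953,0.8687); ey = (-0.8687,0.4953)
P = B + -0.73·ex + 1.33·ey = (-0.9657,-1.8979)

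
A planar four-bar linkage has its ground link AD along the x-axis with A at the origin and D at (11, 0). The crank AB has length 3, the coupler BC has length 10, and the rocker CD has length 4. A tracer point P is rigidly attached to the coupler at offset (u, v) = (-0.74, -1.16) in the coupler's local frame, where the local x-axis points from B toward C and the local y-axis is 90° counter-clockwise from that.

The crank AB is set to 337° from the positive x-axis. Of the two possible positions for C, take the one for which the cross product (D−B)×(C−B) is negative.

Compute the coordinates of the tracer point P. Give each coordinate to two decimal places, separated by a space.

A=(0,0), D=(11.00,0)
B = A + 3.00·(cos337°, sin337°) = (2.7615, -1.1722)
|BD| = 8.3215
circle(B,10.00) ∩ circle(D,4.00): a=9.2079, h=3.9005
  candidates: C₊=(11.3282,3.9865) cross=32.458; C₋=(12.4271,-3.7368) cross=-32.458
  mode - wants cross < 0 → take C=(12.4271,-3.7368) (cross=-32.458)
ex = (C−B)/|BC| = (0.9666,-0.2565); ey = (0.2565,0.9666)
P = B + -0.74·ex + -1.16·ey = (1.7488,-2.1036)

1.75 -2.10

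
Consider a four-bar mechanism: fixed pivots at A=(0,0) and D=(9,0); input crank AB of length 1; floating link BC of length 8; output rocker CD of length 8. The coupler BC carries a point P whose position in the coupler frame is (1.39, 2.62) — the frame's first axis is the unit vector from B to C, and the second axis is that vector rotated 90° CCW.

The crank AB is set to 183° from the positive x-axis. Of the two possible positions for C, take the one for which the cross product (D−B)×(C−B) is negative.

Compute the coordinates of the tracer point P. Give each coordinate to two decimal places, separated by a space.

A=(0,0), D=(9.00,0)
B = A + 1.00·(cos183°, sin183°) = (-0.9986, -0.0523)
|BD| = 9.9988
circle(B,8.00) ∩ circle(D,8.00): a=4.9994, h=6.2455
  candidates: C₊=(3.9680,6.2192) cross=62.447; C₋=(4.0334,-6.2716) cross=-62.447
  mode - wants cross < 0 → take C=(4.0334,-6.2716) (cross=-62.447)
ex = (C−B)/|BC| = (0.6290,-0.7774); ey = (0.7774,0.6290)
P = B + 1.39·ex + 2.62·ey = (1.9125,0.5151)

1.91 0.52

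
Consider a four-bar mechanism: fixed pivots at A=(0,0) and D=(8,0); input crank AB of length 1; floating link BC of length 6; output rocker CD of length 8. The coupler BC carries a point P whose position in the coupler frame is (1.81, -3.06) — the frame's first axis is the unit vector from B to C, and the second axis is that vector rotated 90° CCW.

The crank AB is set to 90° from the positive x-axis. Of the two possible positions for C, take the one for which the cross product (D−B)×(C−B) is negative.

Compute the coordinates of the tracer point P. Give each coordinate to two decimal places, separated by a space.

A=(0,0), D=(8.00,0)
B = A + 1.00·(cos90°, sin90°) = (0.0000, 1.0000)
|BD| = 8.0623
circle(B,6.00) ∩ circle(D,8.00): a=2.2946, h=5.5439
  candidates: C₊=(2.9646,6.2165) cross=44.696; C₋=(1.5893,-4.7857) cross=-44.696
  mode - wants cross < 0 → take C=(1.5893,-4.7857) (cross=-44.696)
ex = (C−B)/|BC| = (0.2649,-0.9643); ey = (0.9643,0.2649)
P = B + 1.81·ex + -3.06·ey = (-2.4713,-1.5559)

-2.47 -1.56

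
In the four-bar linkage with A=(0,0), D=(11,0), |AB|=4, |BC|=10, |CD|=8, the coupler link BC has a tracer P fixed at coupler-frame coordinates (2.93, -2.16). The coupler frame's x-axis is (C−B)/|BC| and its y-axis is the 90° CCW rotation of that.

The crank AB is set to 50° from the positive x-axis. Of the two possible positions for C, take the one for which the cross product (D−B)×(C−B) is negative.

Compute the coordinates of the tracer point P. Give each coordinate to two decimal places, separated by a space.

1.57 -0.44

A=(0,0), D=(11.00,0)
B = A + 4.00·(cos50°, sin50°) = (2.5712, 3.0642)
|BD| = 8.9685
circle(B,10.00) ∩ circle(D,8.00): a=6.4913, h=7.6068
  candidates: C₊=(11.2707,7.9954) cross=68.222; C₋=(6.0729,-6.3027) cross=-68.222
  mode - wants cross < 0 → take C=(6.0729,-6.3027) (cross=-68.222)
ex = (C−B)/|BC| = (0.3502,-0.9367); ey = (0.9367,0.3502)
P = B + 2.93·ex + -2.16·ey = (1.5739,-0.4367)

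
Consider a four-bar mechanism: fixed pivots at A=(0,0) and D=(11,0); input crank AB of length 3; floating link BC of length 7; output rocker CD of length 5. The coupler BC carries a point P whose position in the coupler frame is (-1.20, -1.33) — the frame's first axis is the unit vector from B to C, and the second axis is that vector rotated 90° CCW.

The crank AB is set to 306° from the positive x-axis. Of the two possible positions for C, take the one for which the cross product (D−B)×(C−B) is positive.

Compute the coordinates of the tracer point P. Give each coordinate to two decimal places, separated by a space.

1.86 -4.22

A=(0,0), D=(11.00,0)
B = A + 3.00·(cos306°, sin306°) = (1.7634, -2.4271)
|BD| = 9.5502
circle(B,7.00) ∩ circle(D,5.00): a=6.0316, h=3.5524
  candidates: C₊=(6.6941,2.5416) cross=33.926; C₋=(8.4997,-4.3300) cross=-33.926
  mode + wants cross > 0 → take C=(6.6941,2.5416) (cross=33.926)
ex = (C−B)/|BC| = (0.7044,0.7098); ey = (-0.7098,0.7044)
P = B + -1.20·ex + -1.33·ey = (1.8621,-4.2157)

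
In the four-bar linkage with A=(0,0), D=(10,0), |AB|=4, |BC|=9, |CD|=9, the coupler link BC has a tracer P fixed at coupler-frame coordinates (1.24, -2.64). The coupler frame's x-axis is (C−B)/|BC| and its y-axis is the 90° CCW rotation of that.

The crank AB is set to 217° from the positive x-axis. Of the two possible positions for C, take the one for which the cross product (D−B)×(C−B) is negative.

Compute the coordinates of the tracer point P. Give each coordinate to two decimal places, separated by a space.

A=(0,0), D=(10.00,0)
B = A + 4.00·(cos217°, sin217°) = (-3.1945, -2.4073)
|BD| = 13.4123
circle(B,9.00) ∩ circle(D,9.00): a=6.7062, h=6.0023
  candidates: C₊=(2.3254,4.7012) cross=80.505; C₋=(4.4800,-7.1084) cross=-80.505
  mode - wants cross < 0 → take C=(4.4800,-7.1084) (cross=-80.505)
ex = (C−B)/|BC| = (0.8527,-0.5224); ey = (0.5224,0.8527)
P = B + 1.24·ex + -2.64·ey = (-3.5162,-5.3062)

-3.52 -5.31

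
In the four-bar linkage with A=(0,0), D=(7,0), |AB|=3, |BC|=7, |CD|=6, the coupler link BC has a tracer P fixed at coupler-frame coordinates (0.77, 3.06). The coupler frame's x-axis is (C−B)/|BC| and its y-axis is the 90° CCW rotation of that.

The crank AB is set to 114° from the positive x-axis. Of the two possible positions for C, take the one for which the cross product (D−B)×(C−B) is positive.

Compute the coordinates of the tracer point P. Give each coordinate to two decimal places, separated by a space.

-1.82 5.84

A=(0,0), D=(7.00,0)
B = A + 3.00·(cos114°, sin114°) = (-1.2202, 2.7406)
|BD| = 8.6650
circle(B,7.00) ∩ circle(D,6.00): a=5.0827, h=4.8132
  candidates: C₊=(5.1239,5.6991) cross=41.706; C₋=(2.0792,-3.4330) cross=-41.706
  mode + wants cross > 0 → take C=(5.1239,5.6991) (cross=41.706)
ex = (C−B)/|BC| = (0.9063,0.4226); ey = (-0.4226,0.9063)
P = B + 0.77·ex + 3.06·ey = (-1.8156,5.8393)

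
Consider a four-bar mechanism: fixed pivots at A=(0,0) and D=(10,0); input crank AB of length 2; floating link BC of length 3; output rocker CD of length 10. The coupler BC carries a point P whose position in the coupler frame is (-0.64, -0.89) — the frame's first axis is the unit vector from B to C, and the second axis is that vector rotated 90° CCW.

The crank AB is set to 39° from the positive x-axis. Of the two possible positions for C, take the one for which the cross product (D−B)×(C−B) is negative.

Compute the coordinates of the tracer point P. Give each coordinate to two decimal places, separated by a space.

1.09 2.25

A=(0,0), D=(10.00,0)
B = A + 2.00·(cos39°, sin39°) = (1.5543, 1.2586)
|BD| = 8.5390
circle(B,3.00) ∩ circle(D,10.00): a=-1.0590, h=2.8069
  candidates: C₊=(0.9206,4.1909) cross=23.968; C₋=(0.0931,-1.3615) cross=-23.968
  mode - wants cross < 0 → take C=(0.0931,-1.3615) (cross=-23.968)
ex = (C−B)/|BC| = (-0.4871,-0.8734); ey = (0.8734,-0.4871)
P = B + -0.64·ex + -0.89·ey = (1.0887,2.2511)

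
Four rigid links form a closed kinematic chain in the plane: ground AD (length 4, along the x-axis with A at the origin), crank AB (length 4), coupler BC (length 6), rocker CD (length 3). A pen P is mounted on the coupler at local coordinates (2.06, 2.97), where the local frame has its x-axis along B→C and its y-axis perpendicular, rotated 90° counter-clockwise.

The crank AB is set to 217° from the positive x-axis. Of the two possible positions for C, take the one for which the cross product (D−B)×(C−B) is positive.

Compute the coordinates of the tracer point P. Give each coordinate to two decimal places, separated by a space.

-3.54 1.19

A=(0,0), D=(4.00,0)
B = A + 4.00·(cos217°, sin217°) = (-3.1945, -2.4073)
|BD| = 7.5866
circle(B,6.00) ∩ circle(D,3.00): a=5.5728, h=2.2236
  candidates: C₊=(1.3847,1.4697) cross=16.870; C₋=(2.7958,-2.7477) cross=-16.870
  mode + wants cross > 0 → take C=(1.3847,1.4697) (cross=16.870)
ex = (C−B)/|BC| = (0.7632,0.6462); ey = (-0.6462,0.7632)
P = B + 2.06·ex + 2.97·ey = (-3.5414,1.1905)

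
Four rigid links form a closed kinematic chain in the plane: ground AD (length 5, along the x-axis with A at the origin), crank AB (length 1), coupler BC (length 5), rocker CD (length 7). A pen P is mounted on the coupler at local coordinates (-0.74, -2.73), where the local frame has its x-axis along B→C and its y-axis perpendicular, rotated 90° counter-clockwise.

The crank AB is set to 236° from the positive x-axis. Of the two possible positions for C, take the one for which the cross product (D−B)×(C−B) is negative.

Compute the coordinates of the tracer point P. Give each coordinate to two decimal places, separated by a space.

-3.39 -0.88

A=(0,0), D=(5.00,0)
B = A + 1.00·(cos236°, sin236°) = (-0.5592, -0.8290)
|BD| = 5.6207
circle(B,5.00) ∩ circle(D,7.00): a=0.6754, h=4.9542
  candidates: C₊=(-0.6220,4.1706) cross=27.846; C₋=(0.8395,-5.6294) cross=-27.846
  mode - wants cross < 0 → take C=(0.8395,-5.6294) (cross=-27.846)
ex = (C−B)/|BC| = (0.2797,-0.9601); ey = (0.9601,0.2797)
P = B + -0.74·ex + -2.73·ey = (-3.3872,-0.8823)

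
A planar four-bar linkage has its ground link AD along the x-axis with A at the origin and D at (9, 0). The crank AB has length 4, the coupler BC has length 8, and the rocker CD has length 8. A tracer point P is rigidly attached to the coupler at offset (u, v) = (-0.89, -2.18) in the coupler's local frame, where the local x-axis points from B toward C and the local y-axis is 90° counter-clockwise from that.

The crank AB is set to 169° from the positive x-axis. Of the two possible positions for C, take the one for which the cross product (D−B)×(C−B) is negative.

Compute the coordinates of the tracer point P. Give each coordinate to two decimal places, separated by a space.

-6.00 -0.36

A=(0,0), D=(9.00,0)
B = A + 4.00·(cos169°, sin169°) = (-3.9265, 0.7632)
|BD| = 12.9490
circle(B,8.00) ∩ circle(D,8.00): a=6.4745, h=4.6990
  candidates: C₊=(2.8137,5.0725) cross=60.848; C₋=(2.2598,-4.3092) cross=-60.848
  mode - wants cross < 0 → take C=(2.2598,-4.3092) (cross=-60.848)
ex = (C−B)/|BC| = (0.7733,-0.6341); ey = (0.6341,0.7733)
P = B + -0.89·ex + -2.18·ey = (-5.9970,-0.3582)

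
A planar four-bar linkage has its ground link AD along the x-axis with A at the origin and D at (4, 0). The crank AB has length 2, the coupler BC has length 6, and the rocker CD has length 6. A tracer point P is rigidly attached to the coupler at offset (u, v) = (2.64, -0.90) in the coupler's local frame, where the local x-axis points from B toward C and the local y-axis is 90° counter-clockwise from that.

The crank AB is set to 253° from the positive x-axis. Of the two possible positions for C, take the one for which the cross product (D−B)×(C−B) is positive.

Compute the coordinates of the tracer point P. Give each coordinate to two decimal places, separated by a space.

A=(0,0), D=(4.00,0)
B = A + 2.00·(cos253°, sin253°) = (-0.5847, -1.9126)
|BD| = 4.9677
circle(B,6.00) ∩ circle(D,6.00): a=2.4838, h=5.4617
  candidates: C₊=(-0.3952,4.0844) cross=27.132; C₋=(3.8104,-5.9970) cross=-27.132
  mode + wants cross > 0 → take C=(-0.3952,4.0844) (cross=27.132)
ex = (C−B)/|BC| = (0.0316,0.9995); ey = (-0.9995,0.0316)
P = B + 2.64·ex + -0.90·ey = (0.3982,0.6976)

0.40 0.70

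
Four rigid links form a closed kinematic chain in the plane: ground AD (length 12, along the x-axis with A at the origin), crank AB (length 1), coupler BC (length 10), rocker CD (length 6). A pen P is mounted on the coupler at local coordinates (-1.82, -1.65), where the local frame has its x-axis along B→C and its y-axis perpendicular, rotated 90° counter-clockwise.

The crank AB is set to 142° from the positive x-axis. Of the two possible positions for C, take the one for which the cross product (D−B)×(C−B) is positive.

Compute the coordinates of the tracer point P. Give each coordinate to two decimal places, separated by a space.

A=(0,0), D=(12.00,0)
B = A + 1.00·(cos142°, sin142°) = (-0.7880, 0.6157)
|BD| = 12.8028
circle(B,10.00) ∩ circle(D,6.00): a=8.9009, h=4.5579
  candidates: C₊=(8.3217,4.7403) cross=58.354; C₋=(7.8834,-4.3650) cross=-58.354
  mode + wants cross > 0 → take C=(8.3217,4.7403) (cross=58.354)
ex = (C−B)/|BC| = (0.9110,0.4125); ey = (-0.4125,0.9110)
P = B + -1.82·ex + -1.65·ey = (-1.7654,-1.6381)

-1.77 -1.64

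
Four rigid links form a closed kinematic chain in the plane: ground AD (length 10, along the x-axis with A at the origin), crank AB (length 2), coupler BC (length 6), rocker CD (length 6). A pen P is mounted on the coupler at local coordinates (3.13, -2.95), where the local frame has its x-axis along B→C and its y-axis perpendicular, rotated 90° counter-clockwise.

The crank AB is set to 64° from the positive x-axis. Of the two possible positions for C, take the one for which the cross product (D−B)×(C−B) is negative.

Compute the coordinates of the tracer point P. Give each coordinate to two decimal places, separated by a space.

A=(0,0), D=(10.00,0)
B = A + 2.00·(cos64°, sin64°) = (0.8767, 1.7976)
|BD| = 9.2987
circle(B,6.00) ∩ circle(D,6.00): a=4.6493, h=3.7926
  candidates: C₊=(6.1715,4.6198) cross=35.266; C₋=(4.7052,-2.8223) cross=-35.266
  mode - wants cross < 0 → take C=(4.7052,-2.8223) (cross=-35.266)
ex = (C−B)/|BC| = (0.6381,-0.7700); ey = (0.7700,0.6381)
P = B + 3.13·ex + -2.95·ey = (0.6025,-2.4948)

0.60 -2.49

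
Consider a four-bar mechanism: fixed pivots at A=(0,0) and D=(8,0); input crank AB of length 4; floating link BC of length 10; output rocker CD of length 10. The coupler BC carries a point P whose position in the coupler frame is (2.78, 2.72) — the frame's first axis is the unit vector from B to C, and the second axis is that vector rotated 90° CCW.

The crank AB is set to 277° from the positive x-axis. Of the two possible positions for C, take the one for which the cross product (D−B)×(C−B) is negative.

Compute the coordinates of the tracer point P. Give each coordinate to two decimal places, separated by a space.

A=(0,0), D=(8.00,0)
B = A + 4.00·(cos277°, sin277°) = (0.4875, -3.9702)
|BD| = 8.4971
circle(B,10.00) ∩ circle(D,10.00): a=4.2485, h=9.0526
  candidates: C₊=(0.0140,6.0186) cross=76.921; C₋=(8.4735,-9.9888) cross=-76.921
  mode - wants cross < 0 → take C=(8.4735,-9.9888) (cross=-76.921)
ex = (C−B)/|BC| = (0.7986,-0.6019); ey = (0.6019,0.7986)
P = B + 2.78·ex + 2.72·ey = (4.3446,-3.4712)

4.34 -3.47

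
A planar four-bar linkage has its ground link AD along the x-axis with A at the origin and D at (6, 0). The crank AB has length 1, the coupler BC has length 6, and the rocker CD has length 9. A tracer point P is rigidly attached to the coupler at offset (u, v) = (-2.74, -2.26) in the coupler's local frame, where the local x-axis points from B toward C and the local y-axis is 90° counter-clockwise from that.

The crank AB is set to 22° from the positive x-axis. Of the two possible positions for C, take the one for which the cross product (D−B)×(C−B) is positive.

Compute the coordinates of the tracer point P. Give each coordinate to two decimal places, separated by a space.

A=(0,0), D=(6.00,0)
B = A + 1.00·(cos22°, sin22°) = (0.9272, 0.3746)
|BD| = 5.0866
circle(B,6.00) ∩ circle(D,9.00): a=-1.8800, h=5.6978
  candidates: C₊=(-0.5281,6.1954) cross=28.983; C₋=(-1.3674,-5.1693) cross=-28.983
  mode + wants cross > 0 → take C=(-0.5281,6.1954) (cross=28.983)
ex = (C−B)/|BC| = (-0.2426,0.9701); ey = (-0.9701,-0.2426)
P = B + -2.74·ex + -2.26·ey = (3.7843,-1.7354)

3.78 -1.74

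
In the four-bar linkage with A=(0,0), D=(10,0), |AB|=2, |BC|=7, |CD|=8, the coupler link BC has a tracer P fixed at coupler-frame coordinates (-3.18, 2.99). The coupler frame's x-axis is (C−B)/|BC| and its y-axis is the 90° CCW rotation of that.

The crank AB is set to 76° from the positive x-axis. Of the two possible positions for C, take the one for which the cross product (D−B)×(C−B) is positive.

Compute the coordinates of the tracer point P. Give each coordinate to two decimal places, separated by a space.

-3.88 1.98

A=(0,0), D=(10.00,0)
B = A + 2.00·(cos76°, sin76°) = (0.4838, 1.9406)
|BD| = 9.7120
circle(B,7.00) ∩ circle(D,8.00): a=4.0838, h=5.6853
  candidates: C₊=(5.6213,6.6953) cross=55.216; C₋=(3.3493,-4.4461) cross=-55.216
  mode + wants cross > 0 → take C=(5.6213,6.6953) (cross=55.216)
ex = (C−B)/|BC| = (0.7339,0.6792); ey = (-0.6792,0.7339)
P = B + -3.18·ex + 2.99·ey = (-3.8809,1.9750)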